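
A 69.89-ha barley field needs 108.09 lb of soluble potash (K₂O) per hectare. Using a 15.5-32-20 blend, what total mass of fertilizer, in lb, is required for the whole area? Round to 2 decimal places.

37772.05 lb

Product per hectare = 108.09 / 20% = 540.45 lb.
Total product = 540.45 × 69.89 = 37772.0505 lb.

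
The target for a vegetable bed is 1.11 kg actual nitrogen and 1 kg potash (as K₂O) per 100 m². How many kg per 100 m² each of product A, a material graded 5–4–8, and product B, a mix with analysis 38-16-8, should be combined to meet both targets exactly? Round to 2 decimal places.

With a, b = kg per 100 m² of product A and product B:
N: 0.05·a + 0.38·b = 1.11
K₂O: 0.08·a + 0.08·b = 1
Solving simultaneously: a = 11.0303, b = 1.4697.

11.03 kg product A, 1.47 kg product B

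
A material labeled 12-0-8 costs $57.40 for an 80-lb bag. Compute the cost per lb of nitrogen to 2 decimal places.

$5.98 per lb N

N in bag = 80 × 12% = 9.6 lb.
Cost per lb N = $57.40 / 9.6 = $5.9792.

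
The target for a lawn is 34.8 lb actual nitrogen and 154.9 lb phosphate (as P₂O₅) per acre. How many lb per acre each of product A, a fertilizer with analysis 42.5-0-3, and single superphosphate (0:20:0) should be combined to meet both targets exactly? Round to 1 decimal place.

81.9 lb product A, 774.5 lb single superphosphate

Let a = lb of product A, b = lb of single superphosphate (per acre).
N: 0.425·a + 0·b = 34.8
P₂O₅: 0·a + 0.2·b = 154.9
Solving simultaneously: a = 81.8824, b = 774.5.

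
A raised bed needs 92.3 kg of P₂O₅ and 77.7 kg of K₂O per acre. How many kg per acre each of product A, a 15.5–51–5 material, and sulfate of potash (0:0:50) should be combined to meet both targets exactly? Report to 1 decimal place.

Let a = kg of product A, b = kg of sulfate of potash (per acre).
P₂O₅: 0.51·a + 0·b = 92.3
K₂O: 0.05·a + 0.5·b = 77.7
Eliminate b: (row1) − 0/0.5·(row2) → 0.51·a = 92.3, so a = 180.98.
Then b = (77.7 − 0.05·180.98) / 0.5 = 137.302.

181.0 kg product A, 137.3 kg sulfate of potash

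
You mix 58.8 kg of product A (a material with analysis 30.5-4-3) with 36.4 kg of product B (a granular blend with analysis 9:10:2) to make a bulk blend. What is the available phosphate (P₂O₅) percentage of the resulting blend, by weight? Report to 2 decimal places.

6.29% P₂O₅

Total mass = 58.8 + 36.4 = 95.2 kg.
P₂O₅ mass = 4%×58.8 + 10%×36.4 = 5.992 kg.
% P₂O₅ = 5.992 / 95.2 = 6.29412%.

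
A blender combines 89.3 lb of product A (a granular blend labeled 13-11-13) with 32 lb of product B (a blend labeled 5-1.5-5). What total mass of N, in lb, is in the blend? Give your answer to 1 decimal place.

13.2 lb N

N mass = 13%×89.3 + 5%×32 = 13.209 lb.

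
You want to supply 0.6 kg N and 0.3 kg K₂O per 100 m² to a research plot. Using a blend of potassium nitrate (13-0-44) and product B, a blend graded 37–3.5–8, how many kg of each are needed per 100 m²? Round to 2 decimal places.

0.41 kg potassium nitrate, 1.48 kg product B

With a, b = kg per 100 m² of potassium nitrate and product B:
N: 0.13·a + 0.37·b = 0.6
K₂O: 0.44·a + 0.08·b = 0.3
Eliminate a: (row1) − 0.13/0.44·(row2) → 0.346364·b = 0.511364, so b = 1.47638.
Back-substitute: a = (0.6 − 0.37·1.47638) / 0.13 = 0.413386.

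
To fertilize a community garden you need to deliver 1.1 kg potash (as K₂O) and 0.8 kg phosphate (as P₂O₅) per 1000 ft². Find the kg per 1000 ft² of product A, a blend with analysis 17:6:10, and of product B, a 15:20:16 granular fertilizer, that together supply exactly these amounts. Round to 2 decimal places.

Per-1000 ft² balance (a = product A, b = product B):
K₂O: 0.1·a + 0.16·b = 1.1
P₂O₅: 0.06·a + 0.2·b = 0.8
Solving simultaneously: a = 8.84615, b = 1.34615.

8.85 kg product A, 1.35 kg product B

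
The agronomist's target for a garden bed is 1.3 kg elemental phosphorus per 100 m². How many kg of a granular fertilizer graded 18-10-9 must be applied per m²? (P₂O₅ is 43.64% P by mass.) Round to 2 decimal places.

As P₂O₅: 1.3 / 0.4364 = 2.97892 kg per 100 m².
Product per 100 m² = 2.97892 / 10% = 29.7892 kg.
Convert to per m²: 29.7892 × 0.01 = 0.297892 kg.

0.30 kg of product per sq m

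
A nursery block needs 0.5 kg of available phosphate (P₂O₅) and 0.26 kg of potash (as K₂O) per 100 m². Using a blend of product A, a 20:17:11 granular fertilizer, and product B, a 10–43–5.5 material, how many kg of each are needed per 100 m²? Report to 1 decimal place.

2.2 kg product A, 0.3 kg product B

With a, b = kg per 100 m² of product A and product B:
P₂O₅: 0.17·a + 0.43·b = 0.5
K₂O: 0.11·a + 0.055·b = 0.26
Eliminate b: (row1) − 0.43/0.055·(row2) → -0.69·a = -1.53273, so a = 2.22134.
Then b = (0.26 − 0.11·2.22134) / 0.055 = 0.284585.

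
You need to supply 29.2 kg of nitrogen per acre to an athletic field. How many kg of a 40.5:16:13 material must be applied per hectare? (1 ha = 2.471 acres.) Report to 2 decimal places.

178.16 kg of product per hectare

Product per acre = 29.2 / 40.5% = 72.0988 kg.
Convert to per hectare: 72.0988 × 2.471 = 178.156 kg.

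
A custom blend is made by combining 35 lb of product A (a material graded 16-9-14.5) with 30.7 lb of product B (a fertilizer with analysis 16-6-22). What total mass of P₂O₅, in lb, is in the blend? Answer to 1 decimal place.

P₂O₅ mass = 9%×35 + 6%×30.7 = 4.992 lb.

5.0 lb P₂O₅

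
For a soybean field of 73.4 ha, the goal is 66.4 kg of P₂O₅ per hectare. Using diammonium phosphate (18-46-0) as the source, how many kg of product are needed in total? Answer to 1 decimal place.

Product per hectare = 66.4 / 46% = 144.348 kg.
Total product = 144.348 × 73.4 = 10595.13 kg.

10595.1 kg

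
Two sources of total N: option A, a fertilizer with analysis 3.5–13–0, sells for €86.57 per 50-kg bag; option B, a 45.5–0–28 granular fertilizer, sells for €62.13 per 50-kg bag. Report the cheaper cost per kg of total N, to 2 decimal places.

option A: N per bag = 50 × 3.5% = 1.75 kg; cost = 86.57 / 1.75 = €49.4686/kg N.
option B: N per bag = 50 × 45.5% = 22.75 kg; cost = 62.13 / 22.75 = €2.7310/kg N.
option B is cheaper.

€2.73 per kg N (option B)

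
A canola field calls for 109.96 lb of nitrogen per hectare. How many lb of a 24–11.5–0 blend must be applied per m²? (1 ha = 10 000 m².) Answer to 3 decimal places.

0.046 lb of product per sq m

Product per hectare = 109.96 / 24% = 458.167 lb.
Convert to per m²: 458.167 × 0.0001 = 0.0458167 lb.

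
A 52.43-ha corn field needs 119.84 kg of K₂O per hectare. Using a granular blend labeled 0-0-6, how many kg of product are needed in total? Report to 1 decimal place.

Product per hectare = 119.84 / 6% = 1997.33 kg.
Total product = 1997.33 × 52.43 = 104720.19 kg.

104720.2 kg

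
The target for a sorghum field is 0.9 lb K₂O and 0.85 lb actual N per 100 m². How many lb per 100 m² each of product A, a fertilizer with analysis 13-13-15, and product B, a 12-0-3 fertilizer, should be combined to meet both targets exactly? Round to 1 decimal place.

With a, b = lb per 100 m² of product A and product B:
K₂O: 0.15·a + 0.03·b = 0.9
N: 0.13·a + 0.12·b = 0.85
Eliminate a: (row1) − 0.15/0.13·(row2) → -0.108462·b = -0.0807692, so b = 0.744681.
Back-substitute: a = (0.9 − 0.03·0.744681) / 0.15 = 5.85106.

5.9 lb product A, 0.7 lb product B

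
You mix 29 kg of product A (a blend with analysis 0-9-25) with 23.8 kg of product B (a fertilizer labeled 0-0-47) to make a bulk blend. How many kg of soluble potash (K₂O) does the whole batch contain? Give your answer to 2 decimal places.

K₂O mass = 25%×29 + 47%×23.8 = 18.436 kg.

18.44 kg K₂O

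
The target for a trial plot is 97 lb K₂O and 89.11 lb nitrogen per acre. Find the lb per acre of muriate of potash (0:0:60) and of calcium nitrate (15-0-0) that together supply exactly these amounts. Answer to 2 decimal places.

Let a = lb of muriate of potash, b = lb of calcium nitrate (per acre).
K₂O: 0.6·a + 0·b = 97
N: 0·a + 0.15·b = 89.11
Solving simultaneously: a = 161.667, b = 594.067.

161.67 lb muriate of potash, 594.07 lb calcium nitrate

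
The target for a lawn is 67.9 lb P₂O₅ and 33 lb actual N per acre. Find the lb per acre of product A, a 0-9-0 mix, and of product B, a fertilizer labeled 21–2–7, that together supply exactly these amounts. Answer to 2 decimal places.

719.52 lb product A, 157.14 lb product B

With a, b = lb per acre of product A and product B:
P₂O₅: 0.09·a + 0.02·b = 67.9
N: 0·a + 0.21·b = 33
Solving simultaneously: a = 719.524, b = 157.143.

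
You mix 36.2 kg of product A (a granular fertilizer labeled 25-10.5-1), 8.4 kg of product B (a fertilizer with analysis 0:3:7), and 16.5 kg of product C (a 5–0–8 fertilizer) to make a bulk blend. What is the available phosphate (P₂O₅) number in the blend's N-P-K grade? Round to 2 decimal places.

Total mass = 36.2 + 8.4 + 16.5 = 61.1 kg.
P₂O₅ mass = 10.5%×36.2 + 3%×8.4 + 0%×16.5 = 4.053 kg.
% P₂O₅ = 4.053 / 61.1 = 6.63339%.

6.63% P₂O₅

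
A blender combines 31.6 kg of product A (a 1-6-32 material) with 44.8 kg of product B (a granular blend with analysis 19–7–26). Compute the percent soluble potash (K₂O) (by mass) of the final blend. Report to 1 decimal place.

28.5% K₂O

Total mass = 31.6 + 44.8 = 76.4 kg.
K₂O mass = 32%×31.6 + 26%×44.8 = 21.76 kg.
% K₂O = 21.76 / 76.4 = 28.4817%.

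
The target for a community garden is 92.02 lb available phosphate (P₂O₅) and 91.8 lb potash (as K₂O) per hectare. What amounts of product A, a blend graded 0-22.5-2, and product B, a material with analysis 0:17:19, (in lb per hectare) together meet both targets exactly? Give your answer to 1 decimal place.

47.7 lb product A, 478.1 lb product B

Per-hectare balance (a = product A, b = product B):
P₂O₅: 0.225·a + 0.17·b = 92.02
K₂O: 0.02·a + 0.19·b = 91.8
Eliminate b: (row1) − 0.17/0.19·(row2) → 0.207105·a = 9.88316, so a = 47.7205.
Then b = (91.8 − 0.02·47.7205) / 0.19 = 478.135.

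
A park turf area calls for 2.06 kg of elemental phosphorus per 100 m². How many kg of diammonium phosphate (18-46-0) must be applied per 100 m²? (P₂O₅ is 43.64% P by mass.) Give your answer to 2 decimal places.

10.26 kg of product per hundred sq m

As P₂O₅: 2.06 / 0.4364 = 4.72044 kg per 100 m².
Product per 100 m² = 4.72044 / 46% = 10.2618 kg.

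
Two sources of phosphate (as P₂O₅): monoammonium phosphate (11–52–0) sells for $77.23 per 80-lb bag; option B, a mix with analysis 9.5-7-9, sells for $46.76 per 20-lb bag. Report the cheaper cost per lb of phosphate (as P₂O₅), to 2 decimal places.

monoammonium phosphate: P₂O₅ per bag = 80 × 52% = 41.6 lb; cost = 77.23 / 41.6 = $1.8565/lb P₂O₅.
option B: P₂O₅ per bag = 20 × 7% = 1.4 lb; cost = 46.76 / 1.4 = $33.4000/lb P₂O₅.
monoammonium phosphate is cheaper.

$1.86 per lb P₂O₅ (monoammonium phosphate)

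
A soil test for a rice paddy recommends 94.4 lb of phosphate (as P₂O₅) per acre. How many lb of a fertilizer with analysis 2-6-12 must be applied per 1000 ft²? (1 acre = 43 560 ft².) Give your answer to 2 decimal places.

Product per acre = 94.4 / 6% = 1573.33 lb.
Convert to per 1000 ft²: 1573.33 × 0.0229568 = 36.1188 lb.

36.12 lb of product per thousand sq ft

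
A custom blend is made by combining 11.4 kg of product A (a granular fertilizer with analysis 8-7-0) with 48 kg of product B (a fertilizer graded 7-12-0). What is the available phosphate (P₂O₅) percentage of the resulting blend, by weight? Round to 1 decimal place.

Total mass = 11.4 + 48 = 59.4 kg.
P₂O₅ mass = 7%×11.4 + 12%×48 = 6.558 kg.
% P₂O₅ = 6.558 / 59.4 = 11.0404%.

11.0% P₂O₅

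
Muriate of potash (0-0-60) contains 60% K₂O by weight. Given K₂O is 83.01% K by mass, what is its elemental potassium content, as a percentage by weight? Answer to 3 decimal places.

49.806% K

%K = 60 × 0.8301 = 49.806%.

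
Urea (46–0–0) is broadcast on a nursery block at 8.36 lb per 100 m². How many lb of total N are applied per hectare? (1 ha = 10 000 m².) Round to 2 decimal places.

384.56 lb N per hectare

nitrogen per 100 m² = 8.36 × 46% = 3.8456 lb.
Convert to per hectare: 3.8456 × 100 = 384.56 lb.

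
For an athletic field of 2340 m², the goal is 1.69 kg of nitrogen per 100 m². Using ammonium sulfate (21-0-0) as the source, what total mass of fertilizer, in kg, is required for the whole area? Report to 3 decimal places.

Product per 100 m² = 1.69 / 21% = 8.04762 kg.
Total product = 8.04762 × 2340 / 100 = 188.3143 kg.

188.314 kg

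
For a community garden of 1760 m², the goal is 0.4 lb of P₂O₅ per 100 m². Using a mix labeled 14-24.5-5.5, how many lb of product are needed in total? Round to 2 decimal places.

28.73 lb

Product per 100 m² = 0.4 / 24.5% = 1.63265 lb.
Total product = 1.63265 × 1760 / 100 = 28.7347 lb.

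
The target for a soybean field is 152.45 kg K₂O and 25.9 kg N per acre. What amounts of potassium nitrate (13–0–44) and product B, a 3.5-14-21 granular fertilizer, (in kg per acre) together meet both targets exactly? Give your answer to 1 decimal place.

With a, b = kg per acre of potassium nitrate and product B:
K₂O: 0.44·a + 0.21·b = 152.45
N: 0.13·a + 0.035·b = 25.9
From row1: a = (152.45 − 0.21·b) / 0.44.
Into row2: 0.13·(152.45 − 0.21·b)/0.44 + 0.035·b = 25.9 → b = 707.773, a = 8.67647.

8.7 kg potassium nitrate, 707.8 kg product B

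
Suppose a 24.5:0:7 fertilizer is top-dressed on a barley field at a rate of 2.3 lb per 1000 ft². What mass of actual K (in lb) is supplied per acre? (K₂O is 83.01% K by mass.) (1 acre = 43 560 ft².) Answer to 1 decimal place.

K₂O per 1000 ft² = 2.3 × 7% = 0.161 lb.
Elemental K = 0.161 × 0.8301 = 0.133646 lb per 1000 ft².
Convert to per acre: 0.133646 × 43.56 = 5.82162 lb.

5.8 lb K per acre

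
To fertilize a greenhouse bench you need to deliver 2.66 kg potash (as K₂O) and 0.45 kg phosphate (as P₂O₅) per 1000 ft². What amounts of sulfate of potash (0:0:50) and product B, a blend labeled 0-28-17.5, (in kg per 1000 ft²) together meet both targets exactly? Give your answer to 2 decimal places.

Let a = kg of sulfate of potash, b = kg of product B (per 1000 ft²).
K₂O: 0.5·a + 0.175·b = 2.66
P₂O₅: 0·a + 0.28·b = 0.45
Solving simultaneously: a = 4.7575, b = 1.60714.

4.76 kg sulfate of potash, 1.61 kg product B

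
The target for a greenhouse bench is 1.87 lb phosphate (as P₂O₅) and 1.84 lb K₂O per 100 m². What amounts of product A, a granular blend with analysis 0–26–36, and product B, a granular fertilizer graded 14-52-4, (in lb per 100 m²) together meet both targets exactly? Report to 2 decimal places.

4.99 lb product A, 1.10 lb product B

With a, b = lb per 100 m² of product A and product B:
P₂O₅: 0.26·a + 0.52·b = 1.87
K₂O: 0.36·a + 0.04·b = 1.84
Solving simultaneously: a = 4.98869, b = 1.10181.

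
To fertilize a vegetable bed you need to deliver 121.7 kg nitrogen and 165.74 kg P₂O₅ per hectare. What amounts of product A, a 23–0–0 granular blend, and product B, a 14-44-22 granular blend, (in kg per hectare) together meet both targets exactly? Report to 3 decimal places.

Let a = kg of product A, b = kg of product B (per hectare).
N: 0.23·a + 0.14·b = 121.7
P₂O₅: 0·a + 0.44·b = 165.74
Solving simultaneously: a = 299.8458, b = 376.6818.

299.846 kg product A, 376.682 kg product B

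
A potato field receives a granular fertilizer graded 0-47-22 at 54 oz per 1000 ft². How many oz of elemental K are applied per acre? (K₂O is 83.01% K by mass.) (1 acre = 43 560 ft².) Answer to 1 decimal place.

429.6 oz K per acre

K₂O per 1000 ft² = 54 × 22% = 11.88 oz.
Elemental K = 11.88 × 0.8301 = 9.86159 oz per 1000 ft².
Convert to per acre: 9.86159 × 43.56 = 429.571 oz.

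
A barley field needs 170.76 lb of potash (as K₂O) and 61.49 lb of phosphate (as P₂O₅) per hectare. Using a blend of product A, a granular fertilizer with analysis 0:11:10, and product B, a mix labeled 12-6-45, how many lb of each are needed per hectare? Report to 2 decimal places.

400.57 lb product A, 290.45 lb product B

Let a = lb of product A, b = lb of product B (per hectare).
K₂O: 0.1·a + 0.45·b = 170.76
P₂O₅: 0.11·a + 0.06·b = 61.49
Solving simultaneously: a = 400.572, b = 290.451.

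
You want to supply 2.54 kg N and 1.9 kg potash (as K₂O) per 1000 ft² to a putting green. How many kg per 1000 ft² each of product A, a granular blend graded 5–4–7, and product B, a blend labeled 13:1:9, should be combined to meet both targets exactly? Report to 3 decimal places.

Let a = kg of product A, b = kg of product B (per 1000 ft²).
N: 0.05·a + 0.13·b = 2.54
K₂O: 0.07·a + 0.09·b = 1.9
From row1: a = (2.54 − 0.13·b) / 0.05.
Into row2: 0.07·(2.54 − 0.13·b)/0.05 + 0.09·b = 1.9 → b = 18, a = 4.

4.000 kg product A, 18.000 kg product B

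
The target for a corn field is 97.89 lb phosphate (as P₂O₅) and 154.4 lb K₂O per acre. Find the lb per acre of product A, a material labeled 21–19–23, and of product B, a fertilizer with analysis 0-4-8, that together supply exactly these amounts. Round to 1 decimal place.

275.9 lb product A, 1136.9 lb product B

With a, b = lb per acre of product A and product B:
P₂O₅: 0.19·a + 0.04·b = 97.89
K₂O: 0.23·a + 0.08·b = 154.4
Eliminate a: (row1) − 0.19/0.23·(row2) → -0.026087·b = -29.6578, so b = 1136.88.
Back-substitute: a = (97.89 − 0.04·1136.88) / 0.19 = 275.867.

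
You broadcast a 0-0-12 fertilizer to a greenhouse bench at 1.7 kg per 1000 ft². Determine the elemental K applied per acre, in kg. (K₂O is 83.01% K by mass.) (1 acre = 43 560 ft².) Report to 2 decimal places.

K₂O per 1000 ft² = 1.7 × 12% = 0.204 kg.
Elemental K = 0.204 × 0.8301 = 0.16934 kg per 1000 ft².
Convert to per acre: 0.16934 × 43.56 = 7.37647 kg.

7.38 kg K per acre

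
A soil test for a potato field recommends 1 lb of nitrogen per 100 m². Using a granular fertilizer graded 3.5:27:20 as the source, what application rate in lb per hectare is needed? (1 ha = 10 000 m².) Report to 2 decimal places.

2857.14 lb of product per hectare

Product per 100 m² = 1 / 3.5% = 28.5714 lb.
Convert to per hectare: 28.5714 × 100 = 2857.143 lb.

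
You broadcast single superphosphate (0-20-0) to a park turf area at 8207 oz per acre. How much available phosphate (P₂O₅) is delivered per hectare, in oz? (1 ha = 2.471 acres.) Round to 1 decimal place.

4055.9 oz P₂O₅ per hectare

P₂O₅ per acre = 8207 × 20% = 1641.4 oz.
Convert to per hectare: 1641.4 × 2.471 = 4055.899 oz.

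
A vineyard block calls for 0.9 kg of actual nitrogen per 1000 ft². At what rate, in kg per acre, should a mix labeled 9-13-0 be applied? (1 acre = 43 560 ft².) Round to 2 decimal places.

435.60 kg of product per acre

Product per 1000 ft² = 0.9 / 9% = 10 kg.
Convert to per acre: 10 × 43.56 = 435.6 kg.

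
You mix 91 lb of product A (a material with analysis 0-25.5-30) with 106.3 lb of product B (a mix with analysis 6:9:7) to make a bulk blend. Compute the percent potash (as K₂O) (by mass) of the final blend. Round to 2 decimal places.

17.61% K₂O

Total mass = 91 + 106.3 = 197.3 lb.
K₂O mass = 30%×91 + 7%×106.3 = 34.741 lb.
% K₂O = 34.741 / 197.3 = 17.6082%.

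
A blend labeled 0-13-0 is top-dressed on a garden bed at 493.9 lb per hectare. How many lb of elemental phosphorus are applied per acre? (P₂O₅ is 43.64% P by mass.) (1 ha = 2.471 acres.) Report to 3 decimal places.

11.340 lb P per acre

P₂O₅ per hectare = 493.9 × 13% = 64.207 lb.
Elemental P = 64.207 × 0.4364 = 28.0199 lb per hectare.
Convert to per acre: 28.0199 × 0.404694 = 11.3395 lb.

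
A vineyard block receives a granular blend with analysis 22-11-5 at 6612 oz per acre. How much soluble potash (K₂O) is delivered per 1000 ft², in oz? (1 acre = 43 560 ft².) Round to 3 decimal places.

7.590 oz K₂O per thousand sq ft

K₂O per acre = 6612 × 5% = 330.6 oz.
Convert to per 1000 ft²: 330.6 × 0.0229568 = 7.58953 oz.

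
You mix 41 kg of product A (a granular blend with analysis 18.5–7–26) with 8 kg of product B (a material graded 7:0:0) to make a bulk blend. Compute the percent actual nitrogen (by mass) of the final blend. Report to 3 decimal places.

Total mass = 41 + 8 = 49 kg.
N mass = 18.5%×41 + 7%×8 = 8.145 kg.
% N = 8.145 / 49 = 16.6224%.

16.622% N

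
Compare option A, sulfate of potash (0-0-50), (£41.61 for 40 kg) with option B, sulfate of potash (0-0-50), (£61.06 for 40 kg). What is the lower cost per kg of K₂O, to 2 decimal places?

option A: K₂O per bag = 40 × 50% = 20 kg; cost = 41.61 / 20 = £2.0805/kg K₂O.
option B: K₂O per bag = 40 × 50% = 20 kg; cost = 61.06 / 20 = £3.0530/kg K₂O.
option A is cheaper.

£2.08 per kg K₂O (option A)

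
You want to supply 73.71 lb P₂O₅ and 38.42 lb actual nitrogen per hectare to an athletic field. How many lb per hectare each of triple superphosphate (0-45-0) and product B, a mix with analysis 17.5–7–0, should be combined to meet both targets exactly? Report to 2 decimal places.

129.65 lb triple superphosphate, 219.54 lb product B

Per-hectare balance (a = triple superphosphate, b = product B):
P₂O₅: 0.45·a + 0.07·b = 73.71
N: 0·a + 0.175·b = 38.42
Solving simultaneously: a = 129.649, b = 219.543.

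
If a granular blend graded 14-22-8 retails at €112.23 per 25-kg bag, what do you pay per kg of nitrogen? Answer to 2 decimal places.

€32.07 per kg N

N in bag = 25 × 14% = 3.5 kg.
Cost per kg N = €112.23 / 3.5 = €32.0657.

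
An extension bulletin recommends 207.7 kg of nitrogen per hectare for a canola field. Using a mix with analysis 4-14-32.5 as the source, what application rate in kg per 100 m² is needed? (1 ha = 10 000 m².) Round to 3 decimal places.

51.925 kg of product per hundred sq m

Product per hectare = 207.7 / 4% = 5192.5 kg.
Convert to per 100 m²: 5192.5 × 0.01 = 51.925 kg.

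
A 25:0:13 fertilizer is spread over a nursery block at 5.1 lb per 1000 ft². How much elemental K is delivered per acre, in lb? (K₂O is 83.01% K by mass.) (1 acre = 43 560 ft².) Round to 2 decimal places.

K₂O per 1000 ft² = 5.1 × 13% = 0.663 lb.
Elemental K = 0.663 × 0.8301 = 0.550356 lb per 1000 ft².
Convert to per acre: 0.550356 × 43.56 = 23.9735 lb.

23.97 lb K per acre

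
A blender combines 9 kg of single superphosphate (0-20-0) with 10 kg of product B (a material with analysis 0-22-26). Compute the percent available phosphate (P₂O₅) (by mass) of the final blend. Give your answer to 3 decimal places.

Total mass = 9 + 10 = 19 kg.
P₂O₅ mass = 20%×9 + 22%×10 = 4 kg.
% P₂O₅ = 4 / 19 = 21.0526%.

21.053% P₂O₅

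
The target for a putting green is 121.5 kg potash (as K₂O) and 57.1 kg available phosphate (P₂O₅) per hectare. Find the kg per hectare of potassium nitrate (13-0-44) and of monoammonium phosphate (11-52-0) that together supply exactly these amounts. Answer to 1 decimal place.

276.1 kg potassium nitrate, 109.8 kg monoammonium phosphate

With a, b = kg per hectare of potassium nitrate and monoammonium phosphate:
K₂O: 0.44·a + 0·b = 121.5
P₂O₅: 0·a + 0.52·b = 57.1
Solving simultaneously: a = 276.136, b = 109.808.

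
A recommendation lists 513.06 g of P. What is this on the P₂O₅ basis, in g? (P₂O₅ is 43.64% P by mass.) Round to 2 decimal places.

1175.66 g P₂O₅

P₂O₅ = 513.06 / 0.4364 = 1175.6645 g.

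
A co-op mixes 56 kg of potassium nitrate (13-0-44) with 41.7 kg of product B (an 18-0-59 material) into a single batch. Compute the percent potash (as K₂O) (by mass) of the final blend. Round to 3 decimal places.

Total mass = 56 + 41.7 = 97.7 kg.
K₂O mass = 44%×56 + 59%×41.7 = 49.243 kg.
% K₂O = 49.243 / 97.7 = 50.4023%.

50.402% K₂O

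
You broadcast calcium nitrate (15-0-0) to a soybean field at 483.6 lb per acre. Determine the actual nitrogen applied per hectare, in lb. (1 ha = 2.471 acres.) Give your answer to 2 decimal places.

179.25 lb N per hectare

nitrogen per acre = 483.6 × 15% = 72.54 lb.
Convert to per hectare: 72.54 × 2.471 = 179.246 lb.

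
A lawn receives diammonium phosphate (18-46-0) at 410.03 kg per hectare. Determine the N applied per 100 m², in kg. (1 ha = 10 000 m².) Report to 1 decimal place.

0.7 kg N per hundred sq m

nitrogen per hectare = 410.03 × 18% = 73.8054 kg.
Convert to per 100 m²: 73.8054 × 0.01 = 0.738054 kg.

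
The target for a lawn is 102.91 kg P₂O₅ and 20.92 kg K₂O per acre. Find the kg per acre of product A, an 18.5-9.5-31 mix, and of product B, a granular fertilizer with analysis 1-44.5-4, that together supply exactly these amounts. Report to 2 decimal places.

Per-acre balance (a = product A, b = product B):
P₂O₅: 0.095·a + 0.445·b = 102.91
K₂O: 0.31·a + 0.04·b = 20.92
From row1: a = (102.91 − 0.445·b) / 0.095.
Into row2: 0.31·(102.91 − 0.445·b)/0.095 + 0.04·b = 20.92 → b = 222.994, a = 38.7104.

38.71 kg product A, 222.99 kg product B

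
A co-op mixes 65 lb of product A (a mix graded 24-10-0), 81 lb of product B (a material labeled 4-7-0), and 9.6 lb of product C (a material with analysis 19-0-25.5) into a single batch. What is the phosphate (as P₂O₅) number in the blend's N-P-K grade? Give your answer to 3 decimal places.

Total mass = 65 + 81 + 9.6 = 155.6 lb.
P₂O₅ mass = 10%×65 + 7%×81 + 0%×9.6 = 12.17 lb.
% P₂O₅ = 12.17 / 155.6 = 7.82134%.

7.821% P₂O₅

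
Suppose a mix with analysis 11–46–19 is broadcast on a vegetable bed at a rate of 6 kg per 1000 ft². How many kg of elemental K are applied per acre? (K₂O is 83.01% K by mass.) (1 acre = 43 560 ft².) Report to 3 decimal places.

41.221 kg K per acre

K₂O per 1000 ft² = 6 × 19% = 1.14 kg.
Elemental K = 1.14 × 0.8301 = 0.946314 kg per 1000 ft².
Convert to per acre: 0.946314 × 43.56 = 41.2214 kg.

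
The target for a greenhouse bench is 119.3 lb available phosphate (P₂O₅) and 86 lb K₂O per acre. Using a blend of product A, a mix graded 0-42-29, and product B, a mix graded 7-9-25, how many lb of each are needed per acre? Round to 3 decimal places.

279.911 lb product A, 19.303 lb product B

Let a = lb of product A, b = lb of product B (per acre).
P₂O₅: 0.42·a + 0.09·b = 119.3
K₂O: 0.29·a + 0.25·b = 86
Eliminate a: (row1) − 0.42/0.29·(row2) → -0.272069·b = -5.25172, so b = 19.3029.
Back-substitute: a = (119.3 − 0.09·19.3029) / 0.42 = 279.9113.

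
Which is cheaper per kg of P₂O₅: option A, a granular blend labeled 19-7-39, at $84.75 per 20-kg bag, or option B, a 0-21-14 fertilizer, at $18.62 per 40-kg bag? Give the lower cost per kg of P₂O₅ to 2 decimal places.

option A: P₂O₅ per bag = 20 × 7% = 1.4 kg; cost = 84.75 / 1.4 = $60.5357/kg P₂O₅.
option B: P₂O₅ per bag = 40 × 21% = 8.4 kg; cost = 18.62 / 8.4 = $2.2167/kg P₂O₅.
option B is cheaper.

$2.22 per kg P₂O₅ (option B)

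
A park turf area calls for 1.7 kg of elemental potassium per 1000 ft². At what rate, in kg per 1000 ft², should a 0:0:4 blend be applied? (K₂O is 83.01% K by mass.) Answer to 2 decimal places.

51.20 kg of product per thousand sq ft

As K₂O: 1.7 / 0.8301 = 2.04795 kg per 1000 ft².
Product per 1000 ft² = 2.04795 / 4% = 51.1987 kg.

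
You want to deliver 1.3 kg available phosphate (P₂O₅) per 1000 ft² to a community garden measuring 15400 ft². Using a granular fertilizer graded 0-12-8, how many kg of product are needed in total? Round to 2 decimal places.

166.83 kg

Product per 1000 ft² = 1.3 / 12% = 10.8333 kg.
Total product = 10.8333 × 15400 / 1000 = 166.833 kg.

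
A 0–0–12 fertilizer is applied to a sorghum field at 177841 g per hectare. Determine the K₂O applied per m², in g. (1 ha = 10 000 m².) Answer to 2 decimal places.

K₂O per hectare = 177841 × 12% = 21340.9 g.
Convert to per m²: 21340.9 × 0.0001 = 2.13409 g.

2.13 g K₂O per sq m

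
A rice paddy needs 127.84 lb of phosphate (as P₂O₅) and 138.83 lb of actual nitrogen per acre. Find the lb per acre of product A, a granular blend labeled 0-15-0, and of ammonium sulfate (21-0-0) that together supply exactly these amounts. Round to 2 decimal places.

Let a = lb of product A, b = lb of ammonium sulfate (per acre).
P₂O₅: 0.15·a + 0·b = 127.84
N: 0·a + 0.21·b = 138.83
Solving simultaneously: a = 852.267, b = 661.095.

852.27 lb product A, 661.10 lb ammonium sulfate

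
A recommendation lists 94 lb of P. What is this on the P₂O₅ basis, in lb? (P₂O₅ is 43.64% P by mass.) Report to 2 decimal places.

P₂O₅ = 94 / 0.4364 = 215.399 lb.

215.40 lb P₂O₅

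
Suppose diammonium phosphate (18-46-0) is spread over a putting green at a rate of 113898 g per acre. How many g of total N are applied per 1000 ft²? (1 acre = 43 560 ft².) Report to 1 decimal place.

nitrogen per acre = 113898 × 18% = 20501.6 g.
Convert to per 1000 ft²: 20501.6 × 0.0229568 = 470.653 g.

470.7 g N per thousand sq ft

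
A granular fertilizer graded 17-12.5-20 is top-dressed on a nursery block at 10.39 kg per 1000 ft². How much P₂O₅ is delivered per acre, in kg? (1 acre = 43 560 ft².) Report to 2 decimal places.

56.57 kg P₂O₅ per acre

P₂O₅ per 1000 ft² = 10.39 × 12.5% = 1.29875 kg.
Convert to per acre: 1.29875 × 43.56 = 56.5736 kg.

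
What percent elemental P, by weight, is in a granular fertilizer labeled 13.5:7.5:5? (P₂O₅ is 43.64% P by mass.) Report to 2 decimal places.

%P = 7.5 × 0.4364 = 3.273%.

3.27% P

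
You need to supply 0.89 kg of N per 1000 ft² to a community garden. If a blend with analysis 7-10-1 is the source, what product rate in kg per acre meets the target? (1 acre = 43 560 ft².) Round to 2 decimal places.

553.83 kg of product per acre

Product per 1000 ft² = 0.89 / 7% = 12.7143 kg.
Convert to per acre: 12.7143 × 43.56 = 553.834 kg.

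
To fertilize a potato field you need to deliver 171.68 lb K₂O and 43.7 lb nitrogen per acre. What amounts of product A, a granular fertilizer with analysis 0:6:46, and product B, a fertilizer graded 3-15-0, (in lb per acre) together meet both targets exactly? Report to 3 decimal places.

Let a = lb of product A, b = lb of product B (per acre).
K₂O: 0.46·a + 0·b = 171.68
N: 0·a + 0.03·b = 43.7
Solving simultaneously: a = 373.2174, b = 1456.6667.

373.217 lb product A, 1456.667 lb product B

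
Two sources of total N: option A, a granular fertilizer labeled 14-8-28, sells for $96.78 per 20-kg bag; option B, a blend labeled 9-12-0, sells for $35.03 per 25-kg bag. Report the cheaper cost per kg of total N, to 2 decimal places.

option A: N per bag = 20 × 14% = 2.8 kg; cost = 96.78 / 2.8 = $34.5643/kg N.
option B: N per bag = 25 × 9% = 2.25 kg; cost = 35.03 / 2.25 = $15.5689/kg N.
option B is cheaper.

$15.57 per kg N (option B)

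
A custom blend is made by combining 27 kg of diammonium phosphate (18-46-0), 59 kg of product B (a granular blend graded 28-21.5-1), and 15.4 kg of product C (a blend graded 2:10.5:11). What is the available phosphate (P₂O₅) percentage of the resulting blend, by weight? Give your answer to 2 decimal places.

26.35% P₂O₅

Total mass = 27 + 59 + 15.4 = 101.4 kg.
P₂O₅ mass = 46%×27 + 21.5%×59 + 10.5%×15.4 = 26.722 kg.
% P₂O₅ = 26.722 / 101.4 = 26.3531%.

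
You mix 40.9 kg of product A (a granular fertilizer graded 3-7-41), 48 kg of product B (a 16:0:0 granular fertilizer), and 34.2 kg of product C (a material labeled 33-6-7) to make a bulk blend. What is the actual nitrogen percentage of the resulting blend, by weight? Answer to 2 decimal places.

16.40% N

Total mass = 40.9 + 48 + 34.2 = 123.1 kg.
N mass = 3%×40.9 + 16%×48 + 33%×34.2 = 20.193 kg.
% N = 20.193 / 123.1 = 16.4037%.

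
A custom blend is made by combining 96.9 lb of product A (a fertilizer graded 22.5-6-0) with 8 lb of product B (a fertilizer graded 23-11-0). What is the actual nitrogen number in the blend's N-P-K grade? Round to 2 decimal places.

Total mass = 96.9 + 8 = 104.9 lb.
N mass = 22.5%×96.9 + 23%×8 = 23.6425 lb.
% N = 23.6425 / 104.9 = 22.5381%.

22.54% N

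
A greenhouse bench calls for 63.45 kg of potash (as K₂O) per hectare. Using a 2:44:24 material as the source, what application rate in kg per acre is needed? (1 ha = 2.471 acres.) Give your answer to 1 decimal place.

Product per hectare = 63.45 / 24% = 264.375 kg.
Convert to per acre: 264.375 × 0.404694 = 106.991 kg.

107.0 kg of product per acre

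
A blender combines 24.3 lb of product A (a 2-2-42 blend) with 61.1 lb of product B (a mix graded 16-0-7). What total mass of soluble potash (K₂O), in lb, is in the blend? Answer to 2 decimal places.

14.48 lb K₂O

K₂O mass = 42%×24.3 + 7%×61.1 = 14.483 lb.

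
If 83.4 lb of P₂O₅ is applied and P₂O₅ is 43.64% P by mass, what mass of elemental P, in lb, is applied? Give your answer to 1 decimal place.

36.4 lb P

P = 83.4 × 0.4364 = 36.3958 lb.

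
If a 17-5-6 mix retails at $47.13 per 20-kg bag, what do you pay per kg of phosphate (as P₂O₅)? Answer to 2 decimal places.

$47.13 per kg P₂O₅

P₂O₅ in bag = 20 × 5% = 1 kg.
Cost per kg P₂O₅ = $47.13 / 1 = $47.1300.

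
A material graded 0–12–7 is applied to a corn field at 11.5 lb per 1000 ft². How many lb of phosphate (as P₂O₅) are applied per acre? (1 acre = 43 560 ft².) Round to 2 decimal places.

60.11 lb P₂O₅ per acre

P₂O₅ per 1000 ft² = 11.5 × 12% = 1.38 lb.
Convert to per acre: 1.38 × 43.56 = 60.1128 lb.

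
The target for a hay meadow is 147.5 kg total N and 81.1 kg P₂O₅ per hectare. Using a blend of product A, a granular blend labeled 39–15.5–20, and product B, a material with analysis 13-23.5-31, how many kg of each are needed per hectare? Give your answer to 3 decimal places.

337.336 kg product A, 122.608 kg product B

Let a = kg of product A, b = kg of product B (per hectare).
N: 0.39·a + 0.13·b = 147.5
P₂O₅: 0.155·a + 0.235·b = 81.1
Eliminate a: (row1) − 0.39/0.155·(row2) → -0.46129·b = -56.5581, so b = 122.6084.
Back-substitute: a = (147.5 − 0.13·122.6084) / 0.39 = 337.3357.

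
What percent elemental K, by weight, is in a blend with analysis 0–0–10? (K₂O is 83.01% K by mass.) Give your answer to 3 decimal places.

%K = 10 × 0.8301 = 8.301%.

8.301% K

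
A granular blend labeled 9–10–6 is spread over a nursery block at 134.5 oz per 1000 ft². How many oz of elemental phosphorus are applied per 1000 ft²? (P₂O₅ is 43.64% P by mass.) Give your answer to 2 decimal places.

P₂O₅ per 1000 ft² = 134.5 × 10% = 13.45 oz.
Elemental P = 13.45 × 0.4364 = 5.86958 oz per 1000 ft².

5.87 oz P per thousand sq ft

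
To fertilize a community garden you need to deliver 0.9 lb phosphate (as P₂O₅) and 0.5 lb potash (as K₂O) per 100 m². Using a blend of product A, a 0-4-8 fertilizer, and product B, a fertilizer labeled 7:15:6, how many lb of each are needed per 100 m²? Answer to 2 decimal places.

2.19 lb product A, 5.42 lb product B

With a, b = lb per 100 m² of product A and product B:
P₂O₅: 0.04·a + 0.15·b = 0.9
K₂O: 0.08·a + 0.06·b = 0.5
Solving simultaneously: a = 2.1875, b = 5.41667.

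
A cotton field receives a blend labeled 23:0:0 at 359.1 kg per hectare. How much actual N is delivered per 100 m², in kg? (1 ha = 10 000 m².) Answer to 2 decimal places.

nitrogen per hectare = 359.1 × 23% = 82.593 kg.
Convert to per 100 m²: 82.593 × 0.01 = 0.82593 kg.

0.83 kg N per hundred sq m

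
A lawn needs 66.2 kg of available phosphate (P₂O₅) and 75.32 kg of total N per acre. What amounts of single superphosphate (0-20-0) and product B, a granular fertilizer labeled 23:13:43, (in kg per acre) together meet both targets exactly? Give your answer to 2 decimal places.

118.14 kg single superphosphate, 327.48 kg product B

Per-acre balance (a = single superphosphate, b = product B):
P₂O₅: 0.2·a + 0.13·b = 66.2
N: 0·a + 0.23·b = 75.32
Solving simultaneously: a = 118.139, b = 327.478.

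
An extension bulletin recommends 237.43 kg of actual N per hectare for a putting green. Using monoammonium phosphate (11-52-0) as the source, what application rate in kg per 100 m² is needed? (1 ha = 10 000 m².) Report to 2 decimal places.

21.58 kg of product per hundred sq m

Product per hectare = 237.43 / 11% = 2158.45 kg.
Convert to per 100 m²: 2158.45 × 0.01 = 21.5845 kg.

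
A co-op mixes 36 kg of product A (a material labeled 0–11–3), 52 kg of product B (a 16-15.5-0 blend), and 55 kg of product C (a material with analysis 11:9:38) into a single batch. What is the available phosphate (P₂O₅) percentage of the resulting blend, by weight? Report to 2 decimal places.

Total mass = 36 + 52 + 55 = 143 kg.
P₂O₅ mass = 11%×36 + 15.5%×52 + 9%×55 = 16.97 kg.
% P₂O₅ = 16.97 / 143 = 11.8671%.

11.87% P₂O₅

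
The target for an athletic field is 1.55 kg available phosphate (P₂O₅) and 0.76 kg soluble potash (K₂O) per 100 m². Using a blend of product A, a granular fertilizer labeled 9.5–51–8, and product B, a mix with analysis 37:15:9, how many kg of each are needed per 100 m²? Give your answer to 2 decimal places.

0.75 kg product A, 7.78 kg product B

With a, b = kg per 100 m² of product A and product B:
P₂O₅: 0.51·a + 0.15·b = 1.55
K₂O: 0.08·a + 0.09·b = 0.76
Solving simultaneously: a = 0.752212, b = 7.77581.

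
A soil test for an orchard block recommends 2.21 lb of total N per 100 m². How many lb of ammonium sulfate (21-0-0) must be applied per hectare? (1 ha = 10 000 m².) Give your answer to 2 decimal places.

1052.38 lb of product per hectare

Product per 100 m² = 2.21 / 21% = 10.5238 lb.
Convert to per hectare: 10.5238 × 100 = 1052.381 lb.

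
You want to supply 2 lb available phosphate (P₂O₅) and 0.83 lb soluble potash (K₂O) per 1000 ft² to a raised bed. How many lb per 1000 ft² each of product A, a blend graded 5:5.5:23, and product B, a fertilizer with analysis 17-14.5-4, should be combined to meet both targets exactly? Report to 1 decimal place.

1.3 lb product A, 13.3 lb product B

With a, b = lb per 1000 ft² of product A and product B:
P₂O₅: 0.055·a + 0.145·b = 2
K₂O: 0.23·a + 0.04·b = 0.83
Eliminate a: (row1) − 0.055/0.23·(row2) → 0.135435·b = 1.80152, so b = 13.3018.
Back-substitute: a = (2 − 0.145·13.3018) / 0.055 = 1.29535.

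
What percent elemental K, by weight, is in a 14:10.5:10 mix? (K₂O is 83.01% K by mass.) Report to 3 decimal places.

8.301% K

%K = 10 × 0.8301 = 8.301%.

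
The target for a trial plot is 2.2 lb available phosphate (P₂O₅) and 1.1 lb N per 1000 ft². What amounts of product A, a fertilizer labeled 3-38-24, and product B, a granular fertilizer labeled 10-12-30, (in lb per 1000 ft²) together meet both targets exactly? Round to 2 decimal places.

Let a = lb of product A, b = lb of product B (per 1000 ft²).
P₂O₅: 0.38·a + 0.12·b = 2.2
N: 0.03·a + 0.1·b = 1.1
Eliminate a: (row1) − 0.38/0.03·(row2) → -1.14667·b = -11.7333, so b = 10.2326.
Back-substitute: a = (2.2 − 0.12·10.2326) / 0.38 = 2.55814.

2.56 lb product A, 10.23 lb product B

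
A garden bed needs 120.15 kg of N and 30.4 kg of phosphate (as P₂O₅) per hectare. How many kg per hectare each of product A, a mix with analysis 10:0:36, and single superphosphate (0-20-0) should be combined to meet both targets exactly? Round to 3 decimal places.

Per-hectare balance (a = product A, b = single superphosphate):
N: 0.1·a + 0·b = 120.15
P₂O₅: 0·a + 0.2·b = 30.4
Solving simultaneously: a = 1201.5, b = 152.

1201.500 kg product A, 152.000 kg single superphosphate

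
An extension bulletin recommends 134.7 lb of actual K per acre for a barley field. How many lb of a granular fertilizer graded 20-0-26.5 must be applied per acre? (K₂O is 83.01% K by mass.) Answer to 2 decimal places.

612.34 lb of product per acre

As K₂O: 134.7 / 0.8301 = 162.27 lb per acre.
Product per acre = 162.27 / 26.5% = 612.338 lb.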